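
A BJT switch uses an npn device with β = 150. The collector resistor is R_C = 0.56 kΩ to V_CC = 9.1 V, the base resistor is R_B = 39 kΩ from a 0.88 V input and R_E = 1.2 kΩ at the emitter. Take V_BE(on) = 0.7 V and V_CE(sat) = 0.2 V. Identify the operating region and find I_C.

Assume active. Base-emitter loop: I_B = (V_BB − V_BE)/(R_B + (β+1)R_E) = (0.88 − 0.7)/(39 + 151×1.2) = 0.000817 mA.
I_C = β·I_B = 150×0.000817 = 0.123 mA.
V_CE = V_CC − I_C·R_C − I_E·R_E = 9.1 − 0.123×0.56 − 0.123×1.2 = 8.88 V > V_CE(sat), so the active-region assumption holds.

active; I_C ≈ 0.12 mA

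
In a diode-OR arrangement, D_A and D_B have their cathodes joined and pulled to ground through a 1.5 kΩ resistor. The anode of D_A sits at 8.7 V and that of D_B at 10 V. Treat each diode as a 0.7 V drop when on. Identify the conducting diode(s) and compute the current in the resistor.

Assume both conduct. Then node N would need to be at both 8.7−0.7 = 8 V and 10−0.7 = 9.3 V, which is impossible.
Assume only D_B conducts: V_N = 10 − 0.7 = 9.3 V, so I_R = 9.3/1.5 = 6.2 mA.
Check D_A: its anode-to-cathode voltage is 8.7 − 9.3 = -0.6 V < 0.7 V, so it is off. The assumption is consistent.

Only D_B conducts; I_R ≈ 6.2 mA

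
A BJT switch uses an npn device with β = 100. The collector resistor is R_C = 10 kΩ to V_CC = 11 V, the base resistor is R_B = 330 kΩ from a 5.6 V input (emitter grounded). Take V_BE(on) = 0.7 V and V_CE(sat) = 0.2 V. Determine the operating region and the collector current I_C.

Assume active: I_B = (5.6 − 0.7)/330 = 0.0148 mA, giving I_C = β·I_B = 1.48 mA.
But then V_CE = 11 − 1.48×10 = -3.85 V < V_CE(sat) = 0.2 V — impossible in the active region.
So the transistor is saturated. With V_CE = 0.2 V, I_C = (V_CC − 0.2)/R_C = 10.8/10 = 1.08 mA.
Check: β·I_B = 1.48 mA > I_C = 1.08 mA, confirming saturation.

saturation; I_C ≈ 1.1 mA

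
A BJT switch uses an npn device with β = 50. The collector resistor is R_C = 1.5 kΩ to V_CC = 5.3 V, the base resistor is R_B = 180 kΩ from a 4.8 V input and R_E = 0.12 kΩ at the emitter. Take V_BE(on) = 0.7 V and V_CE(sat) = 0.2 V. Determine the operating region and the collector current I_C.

Assume active. Base-emitter loop: I_B = (V_BB − V_BE)/(R_B + (β+1)R_E) = (4.8 − 0.7)/(180 + 51×0.12) = 0.022 mA.
I_C = β·I_B = 50×0.022 = 1.1 mA.
V_CE = V_CC − I_C·R_C − I_E·R_E = 5.3 − 1.1×1.5 − 1.12×0.12 = 3.51 V > V_CE(sat), so the active-region assumption holds.

active; I_C ≈ 1.1 mA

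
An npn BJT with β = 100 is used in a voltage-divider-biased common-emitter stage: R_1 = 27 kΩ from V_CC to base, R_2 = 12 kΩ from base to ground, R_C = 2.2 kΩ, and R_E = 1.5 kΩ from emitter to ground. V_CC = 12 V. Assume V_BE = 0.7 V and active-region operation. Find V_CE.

V_CE ≈ 5 V

Thevenize the base divider: V_Th = V_CC·R_2/(R_1+R_2) = 12×12/39 = 3.69 V, R_Th = R_1‖R_2 = 8.31 kΩ.
Base-emitter loop: V_Th = I_B·R_Th + V_BE + (β+1)I_B·R_E, so I_B = (3.69 − 0.7) / (8.31 + 101×1.5) = 0.0187 mA.
I_C = β·I_B = 100×0.0187 = 1.87 mA, and I_E = (β+1)I_B = 1.89 mA.
V_CE = V_CC − I_C·R_C − I_E·R_E = 12 − 1.87×2.2 − 1.89×1.5 = 5.04 V.
V_CE = 5.04 V > 0.2 V confirms active-region operation.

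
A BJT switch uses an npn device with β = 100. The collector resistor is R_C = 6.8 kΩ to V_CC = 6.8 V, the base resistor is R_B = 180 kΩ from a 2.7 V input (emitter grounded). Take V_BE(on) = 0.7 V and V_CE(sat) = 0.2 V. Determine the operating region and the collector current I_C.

Assume active: I_B = (2.7 − 0.7)/180 = 0.0111 mA, giving I_C = β·I_B = 1.11 mA.
But then V_CE = 6.8 − 1.11×6.8 = -0.756 V < V_CE(sat) = 0.2 V — impossible in the active region.
So the transistor is saturated. With V_CE = 0.2 V, I_C = (V_CC − 0.2)/R_C = 6.6/6.8 = 0.971 mA.
Check: β·I_B = 1.11 mA > I_C = 0.971 mA, confirming saturation.

saturation; I_C ≈ 0.97 mA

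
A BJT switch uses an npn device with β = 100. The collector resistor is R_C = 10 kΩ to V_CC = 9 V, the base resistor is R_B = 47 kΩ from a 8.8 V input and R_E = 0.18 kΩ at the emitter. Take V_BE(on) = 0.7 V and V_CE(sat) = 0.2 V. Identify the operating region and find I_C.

saturation; I_C ≈ 0.86 mA

Assume active: I_B = (8.8 − 0.7)/(47 + 101×0.18) = 0.124 mA, I_C = β·I_B = 12.4 mA.
Then V_CE = 9 − 12.4×10 − 12.6×0.18 = -118 V < 0.2 V — the active assumption fails.
Re-solve with V_CE = 0.2 V. KCL at the emitter: V_E/R_E = (V_BB−0.7−V_E)/R_B + (V_CC−0.2−V_E)/R_C, giving V_E = 0.185 V.
I_C = (V_CC − 0.2 − V_E)/R_C = (8.8 − 0.185)/10 = 0.861 mA.
Check: I_B = (8.1 − 0.185)/47 = 0.168 mA, and β·I_B = 16.8 mA > I_C, confirming saturation.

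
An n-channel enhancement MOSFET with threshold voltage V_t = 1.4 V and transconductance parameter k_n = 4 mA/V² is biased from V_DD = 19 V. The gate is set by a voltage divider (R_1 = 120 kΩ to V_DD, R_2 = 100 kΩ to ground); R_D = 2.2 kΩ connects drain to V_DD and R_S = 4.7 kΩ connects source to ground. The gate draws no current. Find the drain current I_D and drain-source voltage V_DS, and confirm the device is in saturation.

V_G = V_DD·R_2/(R_1+R_2) = 19×100/220 = 8.64 V.
Assume saturation: I_D = (k_n/2)(V_GS − V_t)² with V_GS = V_G − I_D·R_S = 8.64 − 4.7·I_D.
Substituting gives 44.2·I_D² − 137·I_D + 105 = 0, with roots I_D = 1.36 or 1.74 mA.
The root I_D = 1.74 mA gives V_GS = 0.468 V ≤ V_t, so take I_D = 1.36 mA.
Then V_GS = 2.23 V and V_DS = V_DD − I_D(R_D+R_S) = 19 − 1.36×6.9 = 9.59 V.
Saturation requires V_DS ≥ V_GS − V_t = 0.826 V; 9.59 ≥ 0.826 ✓.

I_D ≈ 1.4 mA, V_DS ≈ 9.6 V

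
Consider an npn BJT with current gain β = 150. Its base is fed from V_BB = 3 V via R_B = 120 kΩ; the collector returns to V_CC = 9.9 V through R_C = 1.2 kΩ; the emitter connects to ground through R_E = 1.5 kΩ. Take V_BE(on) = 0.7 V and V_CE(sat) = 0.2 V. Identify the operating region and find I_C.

active; I_C ≈ 1 mA

Assume active. Base-emitter loop: I_B = (V_BB − V_BE)/(R_B + (β+1)R_E) = (3 − 0.7)/(120 + 151×1.5) = 0.00664 mA.
I_C = β·I_B = 150×0.00664 = 0.996 mA.
V_CE = V_CC − I_C·R_C − I_E·R_E = 9.9 − 0.996×1.2 − 1×1.5 = 7.2 V > V_CE(sat), so the active-region assumption holds.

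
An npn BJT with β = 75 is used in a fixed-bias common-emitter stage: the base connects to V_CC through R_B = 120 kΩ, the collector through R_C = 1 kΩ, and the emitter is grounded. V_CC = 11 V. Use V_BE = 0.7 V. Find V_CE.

V_CE ≈ 4.6 V

Base loop: V_CC = I_B·R_B + V_BE, so I_B = (11 − 0.7)/120 kΩ = 0.0858 mA.
In the active region I_C = β·I_B = 75 × 0.0858 = 6.44 mA.
Collector loop: V_CE = V_CC − I_C·R_C = 11 − 6.44×1 = 4.56 V.
Since V_CE = 4.56 V > V_CE(sat) ≈ 0.2 V, the transistor is in the active region as assumed.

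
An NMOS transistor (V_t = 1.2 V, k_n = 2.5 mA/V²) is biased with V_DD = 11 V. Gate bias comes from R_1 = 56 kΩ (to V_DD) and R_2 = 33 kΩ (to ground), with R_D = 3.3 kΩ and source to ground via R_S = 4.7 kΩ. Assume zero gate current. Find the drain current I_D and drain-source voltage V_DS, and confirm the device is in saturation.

I_D ≈ 0.48 mA, V_DS ≈ 7.2 V

V_G = V_DD·R_2/(R_1+R_2) = 11×33/89 = 4.08 V.
Assume saturation: I_D = (k_n/2)(V_GS − V_t)² with V_GS = V_G − I_D·R_S = 4.08 − 4.7·I_D.
Substituting gives 27.6·I_D² − 34.8·I_D + 10.4 = 0, with roots I_D = 0.481 or 0.781 mA.
The root I_D = 0.781 mA gives V_GS = 0.41 V ≤ V_t, so take I_D = 0.481 mA.
Then V_GS = 1.82 V and V_DS = V_DD − I_D(R_D+R_S) = 11 − 0.481×8 = 7.16 V.
Saturation requires V_DS ≥ V_GS − V_t = 0.62 V; 7.16 ≥ 0.62 ✓.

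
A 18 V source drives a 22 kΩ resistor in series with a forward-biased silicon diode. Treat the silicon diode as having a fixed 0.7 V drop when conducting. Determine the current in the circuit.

KVL around the loop: 18 = V_D + I·R = 0.7 + I × 22 kΩ.
So I = (18 − 0.7) / 22 kΩ = 17.3 / 22 = 0.786 mA.

I ≈ 0.79 mA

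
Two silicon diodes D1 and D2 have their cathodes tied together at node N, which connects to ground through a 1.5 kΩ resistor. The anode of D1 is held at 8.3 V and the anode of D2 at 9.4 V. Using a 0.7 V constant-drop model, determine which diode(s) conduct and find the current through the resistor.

Only D2 conducts; I_R ≈ 5.8 mA

Assume both conduct. Then node N would need to be at both 8.3−0.7 = 7.6 V and 9.4−0.7 = 8.7 V, which is impossible.
Assume only D2 conducts: V_N = 9.4 − 0.7 = 8.7 V, so I_R = 8.7/1.5 = 5.8 mA.
Check D1: its anode-to-cathode voltage is 8.3 − 8.7 = -0.4 V < 0.7 V, so it is off. The assumption is consistent.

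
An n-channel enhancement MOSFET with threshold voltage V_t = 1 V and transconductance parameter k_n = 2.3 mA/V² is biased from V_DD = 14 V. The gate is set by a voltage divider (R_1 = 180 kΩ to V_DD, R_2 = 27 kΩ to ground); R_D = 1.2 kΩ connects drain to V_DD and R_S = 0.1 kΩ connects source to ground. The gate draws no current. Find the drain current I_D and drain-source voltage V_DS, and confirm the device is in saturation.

I_D ≈ 0.66 mA, V_DS ≈ 13 V

V_G = V_DD·R_2/(R_1+R_2) = 14×27/207 = 1.83 V.
Assume saturation: I_D = (k_n/2)(V_GS − V_t)² with V_GS = V_G − I_D·R_S = 1.83 − 0.1·I_D.
Substituting gives 0.0115·I_D² − 1.19·I_D + 0.785 = 0, with roots I_D = 0.664 or 103 mA.
The root I_D = 103 mA gives V_GS = -8.46 V ≤ V_t, so take I_D = 0.664 mA.
Then V_GS = 1.76 V and V_DS = V_DD − I_D(R_D+R_S) = 14 − 0.664×1.3 = 13.1 V.
Saturation requires V_DS ≥ V_GS − V_t = 0.76 V; 13.1 ≥ 0.76 ✓.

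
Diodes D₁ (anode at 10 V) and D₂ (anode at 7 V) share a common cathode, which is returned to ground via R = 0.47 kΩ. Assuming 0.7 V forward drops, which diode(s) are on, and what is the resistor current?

Only D₁ conducts; I_R ≈ 20 mA

Assume both conduct. Then node N would need to be at both 10−0.7 = 9.3 V and 7−0.7 = 6.3 V, which is impossible.
Assume only D₁ conducts: V_N = 10 − 0.7 = 9.3 V, so I_R = 9.3/0.47 = 19.8 mA.
Check D₂: its anode-to-cathode voltage is 7 − 9.3 = -2.3 V < 0.7 V, so it is off. The assumption is consistent.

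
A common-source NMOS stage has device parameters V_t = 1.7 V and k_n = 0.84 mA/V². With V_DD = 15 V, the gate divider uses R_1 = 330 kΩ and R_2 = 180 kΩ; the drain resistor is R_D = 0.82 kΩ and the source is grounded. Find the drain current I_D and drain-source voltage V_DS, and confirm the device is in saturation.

I_D ≈ 5.4 mA, V_DS ≈ 11 V

V_G = V_DD·R_2/(R_1+R_2) = 15×180/510 = 5.29 V. With the source grounded, V_GS = V_G = 5.29 V.
Assume saturation: I_D = (k_n/2)(V_GS − V_t)² = (0.84/2)×(5.29 − 1.7)² = 0.42×3.59² = 5.43 mA.
V_DS = V_DD − I_D·R_D = 15 − 5.43×0.82 = 10.6 V.
Saturation requires V_DS ≥ V_GS − V_t = 3.59 V; 10.6 ≥ 3.59 ✓.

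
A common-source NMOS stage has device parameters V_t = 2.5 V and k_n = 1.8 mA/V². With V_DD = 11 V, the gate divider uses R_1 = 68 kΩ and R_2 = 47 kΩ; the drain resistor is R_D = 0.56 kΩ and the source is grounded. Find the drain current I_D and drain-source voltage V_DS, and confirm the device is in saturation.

I_D ≈ 3.6 mA, V_DS ≈ 9 V

V_G = V_DD·R_2/(R_1+R_2) = 11×47/115 = 4.5 V. With the source grounded, V_GS = V_G = 4.5 V.
Assume saturation: I_D = (k_n/2)(V_GS − V_t)² = (1.8/2)×(4.5 − 2.5)² = 0.9×2² = 3.58 mA.
V_DS = V_DD − I_D·R_D = 11 − 3.58×0.56 = 8.99 V.
Saturation requires V_DS ≥ V_GS − V_t = 2 V; 8.99 ≥ 2 ✓.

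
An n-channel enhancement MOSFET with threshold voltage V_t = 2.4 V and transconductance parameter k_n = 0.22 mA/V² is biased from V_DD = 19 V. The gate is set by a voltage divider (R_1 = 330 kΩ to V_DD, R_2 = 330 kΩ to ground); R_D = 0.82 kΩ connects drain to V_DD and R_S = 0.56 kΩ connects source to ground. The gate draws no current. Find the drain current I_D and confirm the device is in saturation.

I_D ≈ 3.1 mA

V_G = V_DD·R_2/(R_1+R_2) = 19×330/660 = 9.5 V.
Assume saturation: I_D = (k_n/2)(V_GS − V_t)² with V_GS = V_G − I_D·R_S = 9.5 − 0.56·I_D.
Substituting gives 0.0345·I_D² − 1.87·I_D + 5.55 = 0, with roots I_D = 3.14 or 51.2 mA.
The root I_D = 51.2 mA gives V_GS = -19.2 V ≤ V_t, so take I_D = 3.14 mA.
Then V_GS = 7.74 V and V_DS = V_DD − I_D(R_D+R_S) = 19 − 3.14×1.38 = 14.7 V.
Saturation requires V_DS ≥ V_GS − V_t = 5.34 V; 14.7 ≥ 5.34 ✓.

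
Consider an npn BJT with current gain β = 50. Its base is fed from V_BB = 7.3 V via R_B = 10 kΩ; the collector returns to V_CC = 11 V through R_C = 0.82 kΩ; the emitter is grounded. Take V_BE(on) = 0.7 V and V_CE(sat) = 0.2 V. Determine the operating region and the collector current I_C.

saturation; I_C ≈ 13 mA

Assume active: I_B = (7.3 − 0.7)/10 = 0.66 mA, giving I_C = β·I_B = 33 mA.
But then V_CE = 11 − 33×0.82 = -16.1 V < V_CE(sat) = 0.2 V — impossible in the active region.
So the transistor is saturated. With V_CE = 0.2 V, I_C = (V_CC − 0.2)/R_C = 10.8/0.82 = 13.2 mA.
Check: β·I_B = 33 mA > I_C = 13.2 mA, confirming saturation.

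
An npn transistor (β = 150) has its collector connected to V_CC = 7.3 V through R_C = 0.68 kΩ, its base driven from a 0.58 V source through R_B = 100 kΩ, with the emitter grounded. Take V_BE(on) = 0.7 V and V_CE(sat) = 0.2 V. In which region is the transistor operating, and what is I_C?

cutoff; I_C ≈ 0

V_BB = 0.58 V ≤ V_BE(on) = 0.7 V, so the base-emitter junction is not forward biased.
The transistor is in cutoff: I_B = I_C = 0.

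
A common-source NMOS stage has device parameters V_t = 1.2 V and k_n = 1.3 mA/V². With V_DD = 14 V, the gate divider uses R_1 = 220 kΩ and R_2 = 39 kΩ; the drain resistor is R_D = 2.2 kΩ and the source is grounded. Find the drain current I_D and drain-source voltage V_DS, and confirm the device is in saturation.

I_D ≈ 0.54 mA, V_DS ≈ 13 V

V_G = V_DD·R_2/(R_1+R_2) = 14×39/259 = 2.11 V. With the source grounded, V_GS = V_G = 2.11 V.
Assume saturation: I_D = (k_n/2)(V_GS − V_t)² = (1.3/2)×(2.11 − 1.2)² = 0.65×0.908² = 0.536 mA.
V_DS = V_DD − I_D·R_D = 14 − 0.536×2.2 = 12.8 V.
Saturation requires V_DS ≥ V_GS − V_t = 0.908 V; 12.8 ≥ 0.908 ✓.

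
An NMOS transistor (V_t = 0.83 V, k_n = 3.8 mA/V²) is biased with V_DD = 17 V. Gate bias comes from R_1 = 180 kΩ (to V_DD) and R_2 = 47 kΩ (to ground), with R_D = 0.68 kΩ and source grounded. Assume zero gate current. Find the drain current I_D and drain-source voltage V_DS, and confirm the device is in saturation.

V_G = V_DD·R_2/(R_1+R_2) = 17×47/227 = 3.52 V. With the source grounded, V_GS = V_G = 3.52 V.
Assume saturation: I_D = (k_n/2)(V_GS − V_t)² = (3.8/2)×(3.52 − 0.83)² = 1.9×2.69² = 13.7 mA.
V_DS = V_DD − I_D·R_D = 17 − 13.7×0.68 = 7.65 V.
Saturation requires V_DS ≥ V_GS − V_t = 2.69 V; 7.65 ≥ 2.69 ✓.

I_D ≈ 14 mA, V_DS ≈ 7.7 V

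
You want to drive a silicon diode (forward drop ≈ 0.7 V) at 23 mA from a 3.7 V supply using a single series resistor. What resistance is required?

R ≈ 0.13 kΩ

The resistor drops V_S − V_D = 3.7 − 0.7 = 3 V at 23 mA.
R = 3 V / 23 mA = 0.13 kΩ.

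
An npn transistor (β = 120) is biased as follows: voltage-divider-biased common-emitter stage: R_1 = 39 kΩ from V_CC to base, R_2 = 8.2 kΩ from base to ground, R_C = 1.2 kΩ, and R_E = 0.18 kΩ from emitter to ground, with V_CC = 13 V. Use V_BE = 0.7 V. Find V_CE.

Thevenize the base divider: V_Th = V_CC·R_2/(R_1+R_2) = 13×8.2/47.2 = 2.26 V, R_Th = R_1‖R_2 = 6.78 kΩ.
Base-emitter loop: V_Th = I_B·R_Th + V_BE + (β+1)I_B·R_E, so I_B = (2.26 − 0.7) / (6.78 + 121×0.18) = 0.0546 mA.
I_C = β·I_B = 120×0.0546 = 6.55 mA, and I_E = (β+1)I_B = 6.6 mA.
V_CE = V_CC − I_C·R_C − I_E·R_E = 13 − 6.55×1.2 − 6.6×0.18 = 3.95 V.
V_CE = 3.95 V > 0.2 V confirms active-region operation.

V_CE ≈ 4 V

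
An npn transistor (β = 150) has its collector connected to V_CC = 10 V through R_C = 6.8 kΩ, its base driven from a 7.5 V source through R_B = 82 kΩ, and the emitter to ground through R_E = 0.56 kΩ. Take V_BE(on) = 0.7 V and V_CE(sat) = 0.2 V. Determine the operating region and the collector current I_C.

saturation; I_C ≈ 1.3 mA

Assume active: I_B = (7.5 − 0.7)/(82 + 151×0.56) = 0.0408 mA, I_C = β·I_B = 6.12 mA.
Then V_CE = 10 − 6.12×6.8 − 6.16×0.56 = -35.1 V < 0.2 V — the active assumption fails.
Re-solve with V_CE = 0.2 V. KCL at the emitter: V_E/R_E = (V_BB−0.7−V_E)/R_B + (V_CC−0.2−V_E)/R_C, giving V_E = 0.784 V.
I_C = (V_CC − 0.2 − V_E)/R_C = (9.8 − 0.784)/6.8 = 1.33 mA.
Check: I_B = (6.8 − 0.784)/82 = 0.0734 mA, and β·I_B = 11 mA > I_C, confirming saturation.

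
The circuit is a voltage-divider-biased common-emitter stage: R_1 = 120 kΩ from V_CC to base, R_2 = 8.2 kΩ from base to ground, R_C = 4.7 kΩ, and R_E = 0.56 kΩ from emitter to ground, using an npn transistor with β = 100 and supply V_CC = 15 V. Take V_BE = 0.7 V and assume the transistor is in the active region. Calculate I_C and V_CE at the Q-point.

I_C ≈ 0.4 mA, V_CE ≈ 13 V

Thevenize the base divider: V_Th = V_CC·R_2/(R_1+R_2) = 15×8.2/128 = 0.959 V, R_Th = R_1‖R_2 = 7.68 kΩ.
Base-emitter loop: V_Th = I_B·R_Th + V_BE + (β+1)I_B·R_E, so I_B = (0.959 − 0.7) / (7.68 + 101×0.56) = 0.00404 mA.
I_C = β·I_B = 100×0.00404 = 0.404 mA, and I_E = (β+1)I_B = 0.408 mA.
V_CE = V_CC − I_C·R_C − I_E·R_E = 15 − 0.404×4.7 − 0.408×0.56 = 12.9 V.
V_CE = 12.9 V > 0.2 V confirms active-region operation.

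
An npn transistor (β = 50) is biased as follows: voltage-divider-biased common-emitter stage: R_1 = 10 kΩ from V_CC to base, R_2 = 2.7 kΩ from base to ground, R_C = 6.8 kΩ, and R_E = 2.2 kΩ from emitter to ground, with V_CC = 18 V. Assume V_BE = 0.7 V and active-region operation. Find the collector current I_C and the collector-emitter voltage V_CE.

I_C ≈ 1.4 mA, V_CE ≈ 5.6 V

Thevenize the base divider: V_Th = V_CC·R_2/(R_1+R_2) = 18×2.7/12.7 = 3.83 V, R_Th = R_1‖R_2 = 2.13 kΩ.
Base-emitter loop: V_Th = I_B·R_Th + V_BE + (β+1)I_B·R_E, so I_B = (3.83 − 0.7) / (2.13 + 51×2.2) = 0.0273 mA.
I_C = β·I_B = 50×0.0273 = 1.37 mA, and I_E = (β+1)I_B = 1.39 mA.
V_CE = V_CC − I_C·R_C − I_E·R_E = 18 − 1.37×6.8 − 1.39×2.2 = 5.63 V.
V_CE = 5.63 V > 0.2 V confirms active-region operation.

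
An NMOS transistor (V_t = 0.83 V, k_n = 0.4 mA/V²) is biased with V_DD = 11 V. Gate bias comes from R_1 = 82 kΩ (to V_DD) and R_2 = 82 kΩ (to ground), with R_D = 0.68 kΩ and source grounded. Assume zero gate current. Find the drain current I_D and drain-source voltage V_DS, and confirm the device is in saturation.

V_G = V_DD·R_2/(R_1+R_2) = 11×82/164 = 5.5 V. With the source grounded, V_GS = V_G = 5.5 V.
Assume saturation: I_D = (k_n/2)(V_GS − V_t)² = (0.4/2)×(5.5 − 0.83)² = 0.2×4.67² = 4.36 mA.
V_DS = V_DD − I_D·R_D = 11 − 4.36×0.68 = 8.03 V.
Saturation requires V_DS ≥ V_GS − V_t = 4.67 V; 8.03 ≥ 4.67 ✓.

I_D ≈ 4.4 mA, V_DS ≈ 8 V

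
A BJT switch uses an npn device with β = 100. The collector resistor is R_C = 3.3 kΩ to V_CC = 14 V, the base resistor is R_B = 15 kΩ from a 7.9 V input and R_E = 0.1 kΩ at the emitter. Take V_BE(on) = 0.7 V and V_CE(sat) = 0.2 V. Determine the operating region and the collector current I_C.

Assume active: I_B = (7.9 − 0.7)/(15 + 101×0.1) = 0.287 mA, I_C = β·I_B = 28.7 mA.
Then V_CE = 14 − 28.7×3.3 − 29×0.1 = -83.6 V < 0.2 V — the active assumption fails.
Re-solve with V_CE = 0.2 V. KCL at the emitter: V_E/R_E = (V_BB−0.7−V_E)/R_B + (V_CC−0.2−V_E)/R_C, giving V_E = 0.45 V.
I_C = (V_CC − 0.2 − V_E)/R_C = (13.8 − 0.45)/3.3 = 4.05 mA.
Check: I_B = (7.2 − 0.45)/15 = 0.45 mA, and β·I_B = 45 mA > I_C, confirming saturation.

saturation; I_C ≈ 4 mA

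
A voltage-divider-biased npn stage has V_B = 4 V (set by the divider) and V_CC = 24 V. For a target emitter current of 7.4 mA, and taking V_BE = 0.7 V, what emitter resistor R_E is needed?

R_E ≈ 0.45 kΩ

V_E = V_B − V_BE = 4 − 0.7 = 3.3 V.
R_E = V_E / I_E = 3.3 / 7.4 = 0.446 kΩ.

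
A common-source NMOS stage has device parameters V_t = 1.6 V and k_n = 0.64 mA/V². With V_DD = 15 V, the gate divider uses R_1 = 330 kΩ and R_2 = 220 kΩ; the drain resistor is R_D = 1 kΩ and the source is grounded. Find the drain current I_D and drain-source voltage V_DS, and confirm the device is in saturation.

V_G = V_DD·R_2/(R_1+R_2) = 15×220/550 = 6 V. With the source grounded, V_GS = V_G = 6 V.
Assume saturation: I_D = (k_n/2)(V_GS − V_t)² = (0.64/2)×(6 − 1.6)² = 0.32×4.4² = 6.2 mA.
V_DS = V_DD − I_D·R_D = 15 − 6.2×1 = 8.8 V.
Saturation requires V_DS ≥ V_GS − V_t = 4.4 V; 8.8 ≥ 4.4 ✓.

I_D ≈ 6.2 mA, V_DS ≈ 8.8 V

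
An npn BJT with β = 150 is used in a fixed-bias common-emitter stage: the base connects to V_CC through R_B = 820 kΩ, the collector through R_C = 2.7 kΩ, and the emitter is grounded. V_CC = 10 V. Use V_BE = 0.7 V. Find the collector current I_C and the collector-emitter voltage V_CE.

Base loop: V_CC = I_B·R_B + V_BE, so I_B = (10 − 0.7)/820 kΩ = 0.0113 mA.
In the active region I_C = β·I_B = 150 × 0.0113 = 1.7 mA.
Collector loop: V_CE = V_CC − I_C·R_C = 10 − 1.7×2.7 = 5.41 V.
Since V_CE = 5.41 V > V_CE(sat) ≈ 0.2 V, the transistor is in the active region as assumed.

I_C ≈ 1.7 mA, V_CE ≈ 5.4 V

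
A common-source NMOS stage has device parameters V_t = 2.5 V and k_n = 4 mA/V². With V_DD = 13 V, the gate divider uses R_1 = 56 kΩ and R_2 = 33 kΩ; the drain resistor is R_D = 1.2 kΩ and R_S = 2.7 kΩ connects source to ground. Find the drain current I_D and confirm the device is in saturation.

I_D ≈ 0.65 mA

V_G = V_DD·R_2/(R_1+R_2) = 13×33/89 = 4.82 V.
Assume saturation: I_D = (k_n/2)(V_GS − V_t)² with V_GS = V_G − I_D·R_S = 4.82 − 2.7·I_D.
Substituting gives 14.6·I_D² − 26.1·I_D + 10.8 = 0, with roots I_D = 0.648 or 1.14 mA.
The root I_D = 1.14 mA gives V_GS = 1.75 V ≤ V_t, so take I_D = 0.648 mA.
Then V_GS = 3.07 V and V_DS = V_DD − I_D(R_D+R_S) = 13 − 0.648×3.9 = 10.5 V.
Saturation requires V_DS ≥ V_GS − V_t = 0.569 V; 10.5 ≥ 0.569 ✓.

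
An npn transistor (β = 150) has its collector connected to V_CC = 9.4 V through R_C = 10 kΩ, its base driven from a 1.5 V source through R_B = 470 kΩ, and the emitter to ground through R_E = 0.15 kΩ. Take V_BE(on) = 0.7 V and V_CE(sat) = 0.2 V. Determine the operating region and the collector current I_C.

Assume active. Base-emitter loop: I_B = (V_BB − V_BE)/(R_B + (β+1)R_E) = (1.5 − 0.7)/(470 + 151×0.15) = 0.00162 mA.
I_C = β·I_B = 150×0.00162 = 0.244 mA.
V_CE = V_CC − I_C·R_C − I_E·R_E = 9.4 − 0.244×10 − 0.245×0.15 = 6.93 V > V_CE(sat), so the active-region assumption holds.

active; I_C ≈ 0.24 mA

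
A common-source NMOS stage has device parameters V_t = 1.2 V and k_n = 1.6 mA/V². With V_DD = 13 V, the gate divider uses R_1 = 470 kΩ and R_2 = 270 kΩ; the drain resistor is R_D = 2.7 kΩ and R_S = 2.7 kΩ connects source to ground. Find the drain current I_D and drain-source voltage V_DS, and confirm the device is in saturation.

V_G = V_DD·R_2/(R_1+R_2) = 13×270/740 = 4.74 V.
Assume saturation: I_D = (k_n/2)(V_GS − V_t)² with V_GS = V_G − I_D·R_S = 4.74 − 2.7·I_D.
Substituting gives 5.83·I_D² − 16.3·I_D + 10 = 0, with roots I_D = 0.916 or 1.88 mA.
The root I_D = 1.88 mA gives V_GS = -0.333 V ≤ V_t, so take I_D = 0.916 mA.
Then V_GS = 2.27 V and V_DS = V_DD − I_D(R_D+R_S) = 13 − 0.916×5.4 = 8.05 V.
Saturation requires V_DS ≥ V_GS − V_t = 1.07 V; 8.05 ≥ 1.07 ✓.

I_D ≈ 0.92 mA, V_DS ≈ 8.1 V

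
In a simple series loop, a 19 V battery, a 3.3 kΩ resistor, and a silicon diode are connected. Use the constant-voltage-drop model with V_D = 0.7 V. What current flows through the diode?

I ≈ 5.5 mA

KVL around the loop: 19 = V_D + I·R = 0.7 + I × 3.3 kΩ.
So I = (19 − 0.7) / 3.3 kΩ = 18.3 / 3.3 = 5.55 mA.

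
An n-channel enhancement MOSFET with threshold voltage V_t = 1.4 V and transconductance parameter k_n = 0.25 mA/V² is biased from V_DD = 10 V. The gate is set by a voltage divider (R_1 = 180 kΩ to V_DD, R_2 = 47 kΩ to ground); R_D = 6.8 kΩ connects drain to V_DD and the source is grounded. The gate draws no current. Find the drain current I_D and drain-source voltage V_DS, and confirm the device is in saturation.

I_D ≈ 0.056 mA, V_DS ≈ 9.6 V

V_G = V_DD·R_2/(R_1+R_2) = 10×47/227 = 2.07 V. With the source grounded, V_GS = V_G = 2.07 V.
Assume saturation: I_D = (k_n/2)(V_GS − V_t)² = (0.25/2)×(2.07 − 1.4)² = 0.125×0.67² = 0.0562 mA.
V_DS = V_DD − I_D·R_D = 10 − 0.0562×6.8 = 9.62 V.
Saturation requires V_DS ≥ V_GS − V_t = 0.67 V; 9.62 ≥ 0.67 ✓.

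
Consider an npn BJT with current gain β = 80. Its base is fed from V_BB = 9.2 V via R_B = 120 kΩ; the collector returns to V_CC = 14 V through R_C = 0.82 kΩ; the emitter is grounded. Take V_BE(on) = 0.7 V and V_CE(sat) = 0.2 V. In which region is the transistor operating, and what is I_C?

active; I_C ≈ 5.7 mA

Assume active. Base-emitter loop: I_B = (V_BB − V_BE)/R_B = (9.2 − 0.7)/120 = 0.0708 mA.
I_C = β·I_B = 80×0.0708 = 5.67 mA.
V_CE = V_CC − I_C·R_C = 14 − 5.67×0.82 = 9.35 V > V_CE(sat), so the active-region assumption holds.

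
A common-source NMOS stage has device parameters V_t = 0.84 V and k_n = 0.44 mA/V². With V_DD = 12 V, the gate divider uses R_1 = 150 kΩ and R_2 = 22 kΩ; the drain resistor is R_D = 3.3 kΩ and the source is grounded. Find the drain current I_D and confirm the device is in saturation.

V_G = V_DD·R_2/(R_1+R_2) = 12×22/172 = 1.53 V. With the source grounded, V_GS = V_G = 1.53 V.
Assume saturation: I_D = (k_n/2)(V_GS − V_t)² = (0.44/2)×(1.53 − 0.84)² = 0.22×0.695² = 0.106 mA.
V_DS = V_DD − I_D·R_D = 12 − 0.106×3.3 = 11.6 V.
Saturation requires V_DS ≥ V_GS − V_t = 0.695 V; 11.6 ≥ 0.695 ✓.

I_D ≈ 0.11 mA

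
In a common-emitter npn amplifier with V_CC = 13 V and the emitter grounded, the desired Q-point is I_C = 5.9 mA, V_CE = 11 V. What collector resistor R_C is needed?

R_C ≈ 0.34 kΩ

Collector loop: V_CC = I_C·R_C + V_CE.
R_C = (V_CC − V_CE)/I_C = (13 − 11)/5.9 = 0.339 kΩ.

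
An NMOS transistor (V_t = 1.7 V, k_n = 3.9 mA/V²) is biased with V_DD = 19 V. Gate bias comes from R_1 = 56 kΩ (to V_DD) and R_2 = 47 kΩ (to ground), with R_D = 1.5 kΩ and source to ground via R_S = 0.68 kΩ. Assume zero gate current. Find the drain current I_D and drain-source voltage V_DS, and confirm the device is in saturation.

I_D ≈ 7.4 mA, V_DS ≈ 2.9 V

V_G = V_DD·R_2/(R_1+R_2) = 19×47/103 = 8.67 V.
Assume saturation: I_D = (k_n/2)(V_GS − V_t)² with V_GS = V_G − I_D·R_S = 8.67 − 0.68·I_D.
Substituting gives 0.902·I_D² − 19.5·I_D + 94.7 = 0, with roots I_D = 7.39 or 14.2 mA.
The root I_D = 14.2 mA gives V_GS = -1 V ≤ V_t, so take I_D = 7.39 mA.
Then V_GS = 3.65 V and V_DS = V_DD − I_D(R_D+R_S) = 19 − 7.39×2.18 = 2.9 V.
Saturation requires V_DS ≥ V_GS − V_t = 1.95 V; 2.9 ≥ 1.95 ✓.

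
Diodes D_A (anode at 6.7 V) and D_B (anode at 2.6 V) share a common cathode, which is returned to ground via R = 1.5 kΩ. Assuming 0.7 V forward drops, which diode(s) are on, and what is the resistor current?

Assume both conduct. Then node N would need to be at both 6.7−0.7 = 6 V and 2.6−0.7 = 1.9 V, which is impossible.
Assume only D_A conducts: V_N = 6.7 − 0.7 = 6 V, so I_R = 6/1.5 = 4 mA.
Check D_B: its anode-to-cathode voltage is 2.6 − 6 = -3.4 V < 0.7 V, so it is off. The assumption is consistent.

Only D_A conducts; I_R ≈ 4 mA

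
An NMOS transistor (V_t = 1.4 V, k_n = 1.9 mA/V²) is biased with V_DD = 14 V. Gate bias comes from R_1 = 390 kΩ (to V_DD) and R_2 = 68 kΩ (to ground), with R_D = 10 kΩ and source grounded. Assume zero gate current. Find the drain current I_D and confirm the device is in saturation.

V_G = V_DD·R_2/(R_1+R_2) = 14×68/458 = 2.08 V. With the source grounded, V_GS = V_G = 2.08 V.
Assume saturation: I_D = (k_n/2)(V_GS − V_t)² = (1.9/2)×(2.08 − 1.4)² = 0.95×0.679² = 0.437 mA.
V_DS = V_DD − I_D·R_D = 14 − 0.437×10 = 9.63 V.
Saturation requires V_DS ≥ V_GS − V_t = 0.679 V; 9.63 ≥ 0.679 ✓.

I_D ≈ 0.44 mA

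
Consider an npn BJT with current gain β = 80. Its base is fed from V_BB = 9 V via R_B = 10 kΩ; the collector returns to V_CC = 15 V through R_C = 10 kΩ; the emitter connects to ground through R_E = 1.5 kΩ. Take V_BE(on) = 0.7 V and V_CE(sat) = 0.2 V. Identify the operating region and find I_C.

saturation; I_C ≈ 1.2 mA

Assume active: I_B = (9 − 0.7)/(10 + 81×1.5) = 0.0631 mA, I_C = β·I_B = 5.05 mA.
Then V_CE = 15 − 5.05×10 − 5.11×1.5 = -43.2 V < 0.2 V — the active assumption fails.
Re-solve with V_CE = 0.2 V. KCL at the emitter: V_E/R_E = (V_BB−0.7−V_E)/R_B + (V_CC−0.2−V_E)/R_C, giving V_E = 2.67 V.
I_C = (V_CC − 0.2 − V_E)/R_C = (14.8 − 2.67)/10 = 1.21 mA.
Check: I_B = (8.3 − 2.67)/10 = 0.563 mA, and β·I_B = 45.1 mA > I_C, confirming saturation.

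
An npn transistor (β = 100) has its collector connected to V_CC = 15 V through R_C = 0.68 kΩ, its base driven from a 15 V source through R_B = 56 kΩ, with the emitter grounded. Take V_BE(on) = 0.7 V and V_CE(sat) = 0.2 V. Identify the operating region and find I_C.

Assume active: I_B = (15 − 0.7)/56 = 0.255 mA, giving I_C = β·I_B = 25.5 mA.
But then V_CE = 15 − 25.5×0.68 = -2.36 V < V_CE(sat) = 0.2 V — impossible in the active region.
So the transistor is saturated. With V_CE = 0.2 V, I_C = (V_CC − 0.2)/R_C = 14.8/0.68 = 21.8 mA.
Check: β·I_B = 25.5 mA > I_C = 21.8 mA, confirming saturation.

saturation; I_C ≈ 22 mA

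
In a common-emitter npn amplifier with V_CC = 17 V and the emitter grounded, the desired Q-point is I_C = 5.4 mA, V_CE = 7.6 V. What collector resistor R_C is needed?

Collector loop: V_CC = I_C·R_C + V_CE.
R_C = (V_CC − V_CE)/I_C = (17 − 7.6)/5.4 = 1.74 kΩ.

R_C ≈ 1.7 kΩ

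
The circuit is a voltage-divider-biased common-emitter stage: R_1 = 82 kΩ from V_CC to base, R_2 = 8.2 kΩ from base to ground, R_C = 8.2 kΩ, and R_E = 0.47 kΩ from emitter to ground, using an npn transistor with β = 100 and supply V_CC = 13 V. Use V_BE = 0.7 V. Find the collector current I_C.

Thevenize the base divider: V_Th = V_CC·R_2/(R_1+R_2) = 13×8.2/90.2 = 1.18 V, R_Th = R_1‖R_2 = 7.45 kΩ.
Base-emitter loop: V_Th = I_B·R_Th + V_BE + (β+1)I_B·R_E, so I_B = (1.18 − 0.7) / (7.45 + 101×0.47) = 0.00877 mA.
I_C = β·I_B = 100×0.00877 = 0.877 mA, and I_E = (β+1)I_B = 0.886 mA.
V_CE = V_CC − I_C·R_C − I_E·R_E = 13 − 0.877×8.2 − 0.886×0.47 = 5.39 V.
V_CE = 5.39 V > 0.2 V confirms active-region operation.

I_C ≈ 0.88 mA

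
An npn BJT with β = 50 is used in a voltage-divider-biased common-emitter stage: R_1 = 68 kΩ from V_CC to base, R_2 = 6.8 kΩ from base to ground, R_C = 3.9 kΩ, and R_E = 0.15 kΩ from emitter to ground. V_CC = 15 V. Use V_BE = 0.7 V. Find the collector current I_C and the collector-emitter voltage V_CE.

I_C ≈ 2.4 mA, V_CE ≈ 5.3 V

Thevenize the base divider: V_Th = V_CC·R_2/(R_1+R_2) = 15×6.8/74.8 = 1.36 V, R_Th = R_1‖R_2 = 6.18 kΩ.
Base-emitter loop: V_Th = I_B·R_Th + V_BE + (β+1)I_B·R_E, so I_B = (1.36 − 0.7) / (6.18 + 51×0.15) = 0.048 mA.
I_C = β·I_B = 50×0.048 = 2.4 mA, and I_E = (β+1)I_B = 2.45 mA.
V_CE = V_CC − I_C·R_C − I_E·R_E = 15 − 2.4×3.9 − 2.45×0.15 = 5.28 V.
V_CE = 5.28 V > 0.2 V confirms active-region operation.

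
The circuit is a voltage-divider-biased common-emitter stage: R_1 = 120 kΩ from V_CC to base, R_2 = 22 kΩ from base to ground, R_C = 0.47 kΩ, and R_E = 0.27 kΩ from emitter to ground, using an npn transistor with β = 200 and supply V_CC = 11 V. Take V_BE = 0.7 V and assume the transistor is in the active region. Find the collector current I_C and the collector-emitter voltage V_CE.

Thevenize the base divider: V_Th = V_CC·R_2/(R_1+R_2) = 11×22/142 = 1.7 V, R_Th = R_1‖R_2 = 18.6 kΩ.
Base-emitter loop: V_Th = I_B·R_Th + V_BE + (β+1)I_B·R_E, so I_B = (1.7 − 0.7) / (18.6 + 201×0.27) = 0.0138 mA.
I_C = β·I_B = 200×0.0138 = 2.76 mA, and I_E = (β+1)I_B = 2.77 mA.
V_CE = V_CC − I_C·R_C − I_E·R_E = 11 − 2.76×0.47 − 2.77×0.27 = 8.96 V.
V_CE = 8.96 V > 0.2 V confirms active-region operation.

I_C ≈ 2.8 mA, V_CE ≈ 9 V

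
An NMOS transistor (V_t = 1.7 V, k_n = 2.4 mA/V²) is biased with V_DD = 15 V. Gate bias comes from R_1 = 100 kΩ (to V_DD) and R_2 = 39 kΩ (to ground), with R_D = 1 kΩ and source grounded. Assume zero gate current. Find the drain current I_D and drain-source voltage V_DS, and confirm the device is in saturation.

I_D ≈ 7.6 mA, V_DS ≈ 7.4 V

V_G = V_DD·R_2/(R_1+R_2) = 15×39/139 = 4.21 V. With the source grounded, V_GS = V_G = 4.21 V.
Assume saturation: I_D = (k_n/2)(V_GS − V_t)² = (2.4/2)×(4.21 − 1.7)² = 1.2×2.51² = 7.55 mA.
V_DS = V_DD − I_D·R_D = 15 − 7.55×1 = 7.45 V.
Saturation requires V_DS ≥ V_GS − V_t = 2.51 V; 7.45 ≥ 2.51 ✓.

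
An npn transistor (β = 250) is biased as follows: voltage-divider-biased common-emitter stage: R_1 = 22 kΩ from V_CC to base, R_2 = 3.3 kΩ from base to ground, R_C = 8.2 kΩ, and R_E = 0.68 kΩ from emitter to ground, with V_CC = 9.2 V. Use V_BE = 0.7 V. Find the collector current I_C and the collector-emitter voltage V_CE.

I_C ≈ 0.72 mA, V_CE ≈ 2.8 V

Thevenize the base divider: V_Th = V_CC·R_2/(R_1+R_2) = 9.2×3.3/25.3 = 1.2 V, R_Th = R_1‖R_2 = 2.87 kΩ.
Base-emitter loop: V_Th = I_B·R_Th + V_BE + (β+1)I_B·R_E, so I_B = (1.2 − 0.7) / (2.87 + 251×0.68) = 0.00288 mA.
I_C = β·I_B = 250×0.00288 = 0.72 mA, and I_E = (β+1)I_B = 0.723 mA.
V_CE = V_CC − I_C·R_C − I_E·R_E = 9.2 − 0.72×8.2 − 0.723×0.68 = 2.8 V.
V_CE = 2.8 V > 0.2 V confirms active-region operation.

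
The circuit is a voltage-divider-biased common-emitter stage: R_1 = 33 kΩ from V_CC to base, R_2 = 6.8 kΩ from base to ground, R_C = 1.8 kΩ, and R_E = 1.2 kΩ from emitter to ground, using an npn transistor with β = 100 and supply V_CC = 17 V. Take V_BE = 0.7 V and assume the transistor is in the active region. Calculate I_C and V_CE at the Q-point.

I_C ≈ 1.7 mA, V_CE ≈ 12 V

Thevenize the base divider: V_Th = V_CC·R_2/(R_1+R_2) = 17×6.8/39.8 = 2.9 V, R_Th = R_1‖R_2 = 5.64 kΩ.
Base-emitter loop: V_Th = I_B·R_Th + V_BE + (β+1)I_B·R_E, so I_B = (2.9 − 0.7) / (5.64 + 101×1.2) = 0.0174 mA.
I_C = β·I_B = 100×0.0174 = 1.74 mA, and I_E = (β+1)I_B = 1.76 mA.
V_CE = V_CC − I_C·R_C − I_E·R_E = 17 − 1.74×1.8 − 1.76×1.2 = 11.8 V.
V_CE = 11.8 V > 0.2 V confirms active-region operation.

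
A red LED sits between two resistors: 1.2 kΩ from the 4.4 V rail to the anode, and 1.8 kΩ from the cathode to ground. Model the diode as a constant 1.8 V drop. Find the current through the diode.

I ≈ 0.87 mA

The two resistors are in series with the diode, so KVL gives 4.4 = I·1.2 + 1.8 + I·1.8.
I = (4.4 − 1.8) / (1.2 + 1.8) kΩ = 2.6 / 3 = 0.867 mA.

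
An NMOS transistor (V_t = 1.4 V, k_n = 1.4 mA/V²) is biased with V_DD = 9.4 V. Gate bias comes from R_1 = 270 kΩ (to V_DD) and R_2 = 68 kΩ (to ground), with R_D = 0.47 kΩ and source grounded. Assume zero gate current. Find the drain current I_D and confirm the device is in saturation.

I_D ≈ 0.17 mA

V_G = V_DD·R_2/(R_1+R_2) = 9.4×68/338 = 1.89 V. With the source grounded, V_GS = V_G = 1.89 V.
Assume saturation: I_D = (k_n/2)(V_GS − V_t)² = (1.4/2)×(1.89 − 1.4)² = 0.7×0.491² = 0.169 mA.
V_DS = V_DD − I_D·R_D = 9.4 − 0.169×0.47 = 9.32 V.
Saturation requires V_DS ≥ V_GS − V_t = 0.491 V; 9.32 ≥ 0.491 ✓.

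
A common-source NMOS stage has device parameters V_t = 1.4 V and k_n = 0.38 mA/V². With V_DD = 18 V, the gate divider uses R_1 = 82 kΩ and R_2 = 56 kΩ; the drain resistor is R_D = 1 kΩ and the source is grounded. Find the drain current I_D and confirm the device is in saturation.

V_G = V_DD·R_2/(R_1+R_2) = 18×56/138 = 7.3 V. With the source grounded, V_GS = V_G = 7.3 V.
Assume saturation: I_D = (k_n/2)(V_GS − V_t)² = (0.38/2)×(7.3 − 1.4)² = 0.19×5.9² = 6.62 mA.
V_DS = V_DD − I_D·R_D = 18 − 6.62×1 = 11.4 V.
Saturation requires V_DS ≥ V_GS − V_t = 5.9 V; 11.4 ≥ 5.9 ✓.

I_D ≈ 6.6 mA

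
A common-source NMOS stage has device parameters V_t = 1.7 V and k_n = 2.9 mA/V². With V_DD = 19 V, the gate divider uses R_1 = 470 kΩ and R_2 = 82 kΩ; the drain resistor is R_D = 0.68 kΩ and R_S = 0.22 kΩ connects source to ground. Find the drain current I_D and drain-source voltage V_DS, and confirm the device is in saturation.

I_D ≈ 1.1 mA, V_DS ≈ 18 V

V_G = V_DD·R_2/(R_1+R_2) = 19×82/552 = 2.82 V.
Assume saturation: I_D = (k_n/2)(V_GS − V_t)² with V_GS = V_G − I_D·R_S = 2.82 − 0.22·I_D.
Substituting gives 0.0702·I_D² − 1.72·I_D + 1.83 = 0, with roots I_D = 1.12 or 23.3 mA.
The root I_D = 23.3 mA gives V_GS = -2.31 V ≤ V_t, so take I_D = 1.12 mA.
Then V_GS = 2.58 V and V_DS = V_DD − I_D(R_D+R_S) = 19 − 1.12×0.9 = 18 V.
Saturation requires V_DS ≥ V_GS − V_t = 0.877 V; 18 ≥ 0.877 ✓.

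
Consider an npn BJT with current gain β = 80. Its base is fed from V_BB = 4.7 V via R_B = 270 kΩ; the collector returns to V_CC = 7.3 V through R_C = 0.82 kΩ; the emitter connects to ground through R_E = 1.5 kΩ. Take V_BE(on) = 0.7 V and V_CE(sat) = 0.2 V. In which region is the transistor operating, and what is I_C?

Assume active. Base-emitter loop: I_B = (V_BB − V_BE)/(R_B + (β+1)R_E) = (4.7 − 0.7)/(270 + 81×1.5) = 0.0102 mA.
I_C = β·I_B = 80×0.0102 = 0.817 mA.
V_CE = V_CC − I_C·R_C − I_E·R_E = 7.3 − 0.817×0.82 − 0.828×1.5 = 5.39 V > V_CE(sat), so the active-region assumption holds.

active; I_C ≈ 0.82 mA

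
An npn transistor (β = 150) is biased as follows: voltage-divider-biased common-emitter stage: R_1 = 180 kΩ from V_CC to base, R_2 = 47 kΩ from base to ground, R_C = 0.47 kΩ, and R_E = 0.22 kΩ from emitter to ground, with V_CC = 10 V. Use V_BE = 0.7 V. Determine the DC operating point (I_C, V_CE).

I_C ≈ 2.9 mA, V_CE ≈ 8 V

Thevenize the base divider: V_Th = V_CC·R_2/(R_1+R_2) = 10×47/227 = 2.07 V, R_Th = R_1‖R_2 = 37.3 kΩ.
Base-emitter loop: V_Th = I_B·R_Th + V_BE + (β+1)I_B·R_E, so I_B = (2.07 − 0.7) / (37.3 + 151×0.22) = 0.0194 mA.
I_C = β·I_B = 150×0.0194 = 2.92 mA, and I_E = (β+1)I_B = 2.94 mA.
V_CE = V_CC − I_C·R_C − I_E·R_E = 10 − 2.92×0.47 − 2.94×0.22 = 7.98 V.
V_CE = 7.98 V > 0.2 V confirms active-region operation.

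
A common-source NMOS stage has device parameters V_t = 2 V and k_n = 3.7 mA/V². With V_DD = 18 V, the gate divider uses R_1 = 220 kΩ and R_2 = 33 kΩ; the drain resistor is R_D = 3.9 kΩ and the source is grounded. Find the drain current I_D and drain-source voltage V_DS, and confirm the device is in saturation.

V_G = V_DD·R_2/(R_1+R_2) = 18×33/253 = 2.35 V. With the source grounded, V_GS = V_G = 2.35 V.
Assume saturation: I_D = (k_n/2)(V_GS − V_t)² = (3.7/2)×(2.35 − 2)² = 1.85×0.348² = 0.224 mA.
V_DS = V_DD − I_D·R_D = 18 − 0.224×3.9 = 17.1 V.
Saturation requires V_DS ≥ V_GS − V_t = 0.348 V; 17.1 ≥ 0.348 ✓.

I_D ≈ 0.22 mA, V_DS ≈ 17 V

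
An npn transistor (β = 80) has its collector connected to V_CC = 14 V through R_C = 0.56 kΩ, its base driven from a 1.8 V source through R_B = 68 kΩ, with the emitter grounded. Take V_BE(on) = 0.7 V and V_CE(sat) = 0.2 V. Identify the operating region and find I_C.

active; I_C ≈ 1.3 mA

Assume active. Base-emitter loop: I_B = (V_BB − V_BE)/R_B = (1.8 − 0.7)/68 = 0.0162 mA.
I_C = β·I_B = 80×0.0162 = 1.29 mA.
V_CE = V_CC − I_C·R_C = 14 − 1.29×0.56 = 13.3 V > V_CE(sat), so the active-region assumption holds.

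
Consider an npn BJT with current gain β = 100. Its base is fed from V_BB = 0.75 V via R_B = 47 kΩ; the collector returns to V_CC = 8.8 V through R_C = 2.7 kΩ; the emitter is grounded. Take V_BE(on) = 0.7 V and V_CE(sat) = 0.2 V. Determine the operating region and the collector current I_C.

active; I_C ≈ 0.11 mA

Assume active. Base-emitter loop: I_B = (V_BB − V_BE)/R_B = (0.75 − 0.7)/47 = 0.00106 mA.
I_C = β·I_B = 100×0.00106 = 0.106 mA.
V_CE = V_CC − I_C·R_C = 8.8 − 0.106×2.7 = 8.51 V > V_CE(sat), so the active-region assumption holds.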